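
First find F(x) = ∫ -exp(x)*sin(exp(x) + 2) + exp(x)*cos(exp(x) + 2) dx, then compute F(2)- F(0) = sqrt(2)*(sin(pi/4 + 2 + exp(2)) - sin(pi/4 + 3))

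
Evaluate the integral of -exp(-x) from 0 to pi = -1 + exp(-pi)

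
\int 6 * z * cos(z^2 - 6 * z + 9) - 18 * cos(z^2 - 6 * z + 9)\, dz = 3*sin((z - 3)^2) + C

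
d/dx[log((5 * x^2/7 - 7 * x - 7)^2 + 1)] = (100*x^3 - 1470*x^2 + 3822*x + 4802)/(25*x^4 - 490*x^3 + 1911*x^2 + 4802*x + 2450)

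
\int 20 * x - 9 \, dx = 10*x^2 - 9*x + C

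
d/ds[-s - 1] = -1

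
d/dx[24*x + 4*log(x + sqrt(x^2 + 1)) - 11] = (24*x^2 + 24*x*sqrt(x^2 + 1) + 4*x + 4*sqrt(x^2 + 1) + 24)/(x^2 + x*sqrt(x^2 + 1) + 1)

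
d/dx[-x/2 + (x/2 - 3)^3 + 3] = 3*x^2/8 - 9*x/2 + 13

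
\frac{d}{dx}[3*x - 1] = 3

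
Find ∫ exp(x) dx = exp(x) + C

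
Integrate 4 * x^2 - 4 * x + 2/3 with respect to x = 4*x^3/3 - 2*x^2 + 2*x/3 + C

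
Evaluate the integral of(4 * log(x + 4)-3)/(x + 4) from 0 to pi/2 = -3*log(pi/2 + 4) - 8*log(2)^2 + 6*log(2) + 2*log(pi/2 + 4)^2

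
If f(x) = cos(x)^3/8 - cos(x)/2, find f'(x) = 3*sin(x)^3/8 + sin(x)/8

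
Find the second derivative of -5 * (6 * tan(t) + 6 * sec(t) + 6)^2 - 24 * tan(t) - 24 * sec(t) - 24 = 24*(-345*sin(t) - 64*sin(2*t) + 15*sin(3*t) - 80*cos(t) - 90*cos(2*t)*tan(t)^2 + 30*cos(2*t) + 16*cos(3*t) - 90*tan(t)^2 - 150)/(cos(2*t) + 1)^2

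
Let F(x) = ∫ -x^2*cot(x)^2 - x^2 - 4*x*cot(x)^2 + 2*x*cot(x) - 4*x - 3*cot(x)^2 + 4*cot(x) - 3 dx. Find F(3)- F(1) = 24*cot(3) - 8*cot(1)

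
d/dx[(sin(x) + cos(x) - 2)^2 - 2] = 2*cos(2*x) - 4*sqrt(2)*cos(x + pi/4)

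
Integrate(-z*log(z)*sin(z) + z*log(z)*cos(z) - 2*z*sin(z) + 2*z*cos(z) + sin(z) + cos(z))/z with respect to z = sqrt(2)*(log(z) + 2)*sin(z + pi/4) + C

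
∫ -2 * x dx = -x^2 + C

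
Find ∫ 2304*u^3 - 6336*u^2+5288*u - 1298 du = 576*u^4 - 2112*u^3 + 2644*u^2 - 1298*u + C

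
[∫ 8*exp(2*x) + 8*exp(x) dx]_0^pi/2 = -16 + (2 + 2*exp(pi/2))^2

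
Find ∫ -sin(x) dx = cos(x) + C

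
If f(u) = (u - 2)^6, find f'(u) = 6*u^5 - 60*u^4 + 240*u^3 - 480*u^2 + 480*u - 192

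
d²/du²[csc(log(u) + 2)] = (-1 + cos(log(u) + 2)/sin(log(u) + 2) + 2/sin(log(u) + 2)^2)/(u^2*sin(log(u) + 2))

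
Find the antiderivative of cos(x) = sin(x) + C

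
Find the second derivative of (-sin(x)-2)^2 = -4*sin(x) + 2*cos(2*x)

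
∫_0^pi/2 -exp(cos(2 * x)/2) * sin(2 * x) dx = -exp(1/2) + exp(-1/2)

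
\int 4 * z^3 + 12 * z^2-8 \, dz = z^4 + 4*z^3 - 8*z + C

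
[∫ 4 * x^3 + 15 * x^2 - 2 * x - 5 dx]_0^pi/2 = (-pi/2 + pi^3/8)*(pi/2 + 5)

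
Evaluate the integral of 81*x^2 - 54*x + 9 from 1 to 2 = 117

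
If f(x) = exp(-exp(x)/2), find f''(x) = (exp(2*x) - 2*exp(x))*exp(-exp(x)/2)/4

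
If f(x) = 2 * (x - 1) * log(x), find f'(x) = (2*x*log(x) + 2*x - 2)/x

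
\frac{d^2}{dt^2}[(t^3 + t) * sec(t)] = (-t^3 + 2*t^3/cos(t)^2 + 6*t^2*sin(t)/cos(t) + 5*t + 2*t/cos(t)^2 + 2*sin(t)/cos(t))/cos(t)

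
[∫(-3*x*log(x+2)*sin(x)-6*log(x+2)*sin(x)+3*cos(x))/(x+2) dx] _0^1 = -3*log(2) + 3*log(3)*cos(1)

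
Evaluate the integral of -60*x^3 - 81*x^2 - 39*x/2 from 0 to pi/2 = 3*pi*(-5*pi^3/8 - 3*pi^2/4 + 3*pi/8 + 5)/2 - 9*pi^3/4 - 3*pi^2 - 15*pi/2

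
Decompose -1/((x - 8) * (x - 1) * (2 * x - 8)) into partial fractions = -1/(42*(x - 1)) + 1/(24*(x - 4)) - 1/(56*(x - 8))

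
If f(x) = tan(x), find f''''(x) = 24*tan(x)^5 + 40*tan(x)^3 + 16*tan(x)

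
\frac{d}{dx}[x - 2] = 1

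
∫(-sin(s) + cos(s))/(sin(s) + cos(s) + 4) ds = log(sin(s) + cos(s) + 4) + C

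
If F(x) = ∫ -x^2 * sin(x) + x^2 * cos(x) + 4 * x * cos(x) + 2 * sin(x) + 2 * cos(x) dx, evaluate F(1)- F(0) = 3*cos(1) + 3*sin(1)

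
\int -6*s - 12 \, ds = -3*s^2 - 12*s + C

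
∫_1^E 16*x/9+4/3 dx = -20/9 + 4*E/3 + 8*exp(2)/9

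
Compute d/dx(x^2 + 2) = 2*x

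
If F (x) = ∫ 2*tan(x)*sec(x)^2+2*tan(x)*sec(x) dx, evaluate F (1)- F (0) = -4 + (1 + sec(1))^2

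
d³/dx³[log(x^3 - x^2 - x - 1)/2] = (3*x^6 - 6*x^5 + 9*x^4 + 22*x^3 - 21*x^2 + 5)/(x^9 - 3*x^8 + 2*x^6 + 6*x^5 - 4*x^3 - 6*x^2 - 3*x - 1)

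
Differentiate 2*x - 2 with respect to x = 2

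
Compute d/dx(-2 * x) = -2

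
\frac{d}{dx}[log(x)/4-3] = 1/(4*x)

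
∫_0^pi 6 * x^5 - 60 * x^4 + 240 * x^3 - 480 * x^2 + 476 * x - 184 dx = -56 - 2*(-2 + pi)^2 + (-2 + pi)^6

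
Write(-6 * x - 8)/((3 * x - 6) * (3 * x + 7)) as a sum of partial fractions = -6/(13*(3*x + 7)) - 20/(39*(x - 2))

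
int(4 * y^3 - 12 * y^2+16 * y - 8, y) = y^4 - 4*y^3 + 8*y^2 - 8*y + C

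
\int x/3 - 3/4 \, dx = x^2/6 - 3*x/4 + C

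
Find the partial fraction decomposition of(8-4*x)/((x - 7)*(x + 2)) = -16/(9*(x + 2)) - 20/(9*(x - 7))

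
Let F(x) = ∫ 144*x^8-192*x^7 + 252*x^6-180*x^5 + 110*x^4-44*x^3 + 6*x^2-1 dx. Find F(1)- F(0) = 10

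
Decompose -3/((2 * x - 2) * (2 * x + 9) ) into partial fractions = 3/(11*(2*x + 9)) - 3/(22*(x - 1))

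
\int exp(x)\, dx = exp(x) + C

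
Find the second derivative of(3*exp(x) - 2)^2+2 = 36*exp(2*x) - 12*exp(x)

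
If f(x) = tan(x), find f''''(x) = 24*tan(x)^5 + 40*tan(x)^3 + 16*tan(x)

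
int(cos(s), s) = sin(s) + C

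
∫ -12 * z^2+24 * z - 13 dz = -4*z^3 + 12*z^2 - 13*z + C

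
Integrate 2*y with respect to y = y^2 + C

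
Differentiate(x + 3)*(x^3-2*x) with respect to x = 4*x^3 + 9*x^2 - 4*x - 6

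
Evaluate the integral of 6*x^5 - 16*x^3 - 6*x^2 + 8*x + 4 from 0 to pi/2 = -1 + (-pi - 1 + pi^3/8)^2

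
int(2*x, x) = x^2 + C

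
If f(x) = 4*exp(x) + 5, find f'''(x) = 4*exp(x)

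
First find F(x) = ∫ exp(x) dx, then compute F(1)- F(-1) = E - exp(-1)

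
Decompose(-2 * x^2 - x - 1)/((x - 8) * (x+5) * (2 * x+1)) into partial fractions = 4/(153*(2*x + 1)) - 46/(117*(x + 5)) - 137/(221*(x - 8))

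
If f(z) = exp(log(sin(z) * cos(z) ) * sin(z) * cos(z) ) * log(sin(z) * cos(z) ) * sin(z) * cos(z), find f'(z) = (log(sin(2*z)/2)^2*sin(4*z)/4 + log(sin(2*z)/2)*sin(4*z)/4 + log(sin(2*z)/2)*cos(2*z) + cos(2*z))*exp(log(sin(2*z)/2)*sin(2*z)/2)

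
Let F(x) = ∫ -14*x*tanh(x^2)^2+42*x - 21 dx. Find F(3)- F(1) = -7*tanh(1) + 7*tanh(9) + 70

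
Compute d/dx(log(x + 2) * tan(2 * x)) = (4*x*log(x + 2) + 8*log(x + 2) + sin(4*x))/((x + 2)*(cos(4*x) + 1))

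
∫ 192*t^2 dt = 64*t^3 + C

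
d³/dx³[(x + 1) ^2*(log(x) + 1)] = (2*x^2 - 2*x + 2)/x^3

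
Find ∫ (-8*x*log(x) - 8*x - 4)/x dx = -4*(2*x + 1)*log(x) + C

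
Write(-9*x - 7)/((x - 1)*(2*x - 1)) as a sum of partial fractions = 23/(2*x - 1) - 16/(x - 1)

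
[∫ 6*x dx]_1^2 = 9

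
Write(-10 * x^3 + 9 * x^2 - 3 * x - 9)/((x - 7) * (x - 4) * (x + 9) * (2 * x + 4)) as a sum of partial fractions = -8037/(2912*(x + 9)) + 113/(756*(x + 2)) + 517/(468*(x - 4)) - 3019/(864*(x - 7))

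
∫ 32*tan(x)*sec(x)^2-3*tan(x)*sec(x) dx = (16*sec(x) - 3)*sec(x) + C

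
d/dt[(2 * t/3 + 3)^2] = 8*t/9 + 4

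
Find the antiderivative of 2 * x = x^2 + C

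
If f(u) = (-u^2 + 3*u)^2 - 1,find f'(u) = 4*u^3 - 18*u^2 + 18*u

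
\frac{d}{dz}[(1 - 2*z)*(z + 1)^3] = -8*z^3 - 15*z^2 - 6*z + 1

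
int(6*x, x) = 3*x^2 + C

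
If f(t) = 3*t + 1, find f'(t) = 3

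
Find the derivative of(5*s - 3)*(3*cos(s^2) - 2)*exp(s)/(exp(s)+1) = (-30*s^2*exp(s)*sin(s^2) - 30*s^2*sin(s^2) + 18*s*exp(s)*sin(s^2) + 18*s*sin(s^2) + 15*s*cos(s^2) - 10*s + 15*exp(s)*cos(s^2) - 10*exp(s) + 6*cos(s^2) - 4)*exp(s)/(exp(2*s) + 2*exp(s) + 1)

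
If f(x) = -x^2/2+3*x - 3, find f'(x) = 3 - x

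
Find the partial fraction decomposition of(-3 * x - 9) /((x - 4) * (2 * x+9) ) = -9/(17*(2*x + 9)) - 21/(17*(x - 4))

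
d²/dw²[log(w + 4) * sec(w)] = (-w^2*log(w + 4) + 2*w^2*log(w + 4)/cos(w)^2 - 8*w*log(w + 4) + 16*w*log(w + 4)/cos(w)^2 + 2*w*sin(w)/cos(w) - 16*log(w + 4) + 32*log(w + 4)/cos(w)^2 + 8*sin(w)/cos(w) - 1)/((w^2 + 8*w + 16)*cos(w))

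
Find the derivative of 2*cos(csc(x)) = 2*sin(csc(x))*cot(x)*csc(x)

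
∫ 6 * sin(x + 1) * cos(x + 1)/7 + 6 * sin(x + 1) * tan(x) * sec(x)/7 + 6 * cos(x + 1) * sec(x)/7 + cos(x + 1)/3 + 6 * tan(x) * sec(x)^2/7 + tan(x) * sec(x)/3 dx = 3*(sin(x + 1) + sec(x))^2/7 + sin(x + 1)/3 + sec(x)/3 + C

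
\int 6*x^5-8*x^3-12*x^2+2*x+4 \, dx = x^6 - 2*x^4 - 4*x^3 + x^2 + 4*x + C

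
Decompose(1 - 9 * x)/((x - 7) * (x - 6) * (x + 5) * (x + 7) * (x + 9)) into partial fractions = 41/(960*(x + 9)) - 8/(91*(x + 7)) + 23/(528*(x + 5)) + 53/(2145*(x - 6)) - 31/(1344*(x - 7))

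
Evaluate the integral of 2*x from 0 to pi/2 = pi^2/4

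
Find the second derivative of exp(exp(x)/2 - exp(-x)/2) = (exp(exp(x)/2 - exp(-x)/2) - 2*exp(x + exp(x)/2 - exp(-x)/2) + 2*exp(2*x + exp(x)/2 - exp(-x)/2) + 2*exp(3*x + exp(x)/2 - exp(-x)/2) + exp(4*x + exp(x)/2 - exp(-x)/2))*exp(-2*x)/4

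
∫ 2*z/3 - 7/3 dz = z^2/3 - 7*z/3 + C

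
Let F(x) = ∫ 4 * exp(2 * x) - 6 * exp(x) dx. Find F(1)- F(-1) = -2*E - 2*(-1 + exp(-1))^2 + 2*exp(-1) + 2*(-1 + E)^2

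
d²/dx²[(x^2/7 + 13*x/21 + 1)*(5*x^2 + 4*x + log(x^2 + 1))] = (180*x^6 + 462*x^5 + 6*x^4*log(x^2 + 1) + 692*x^4 + 950*x^3 + 12*x^2*log(x^2 + 1) + 796*x^2 + 540*x + 6*log(x^2 + 1) + 356)/(21*x^4 + 42*x^2 + 21)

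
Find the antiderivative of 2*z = z^2 + C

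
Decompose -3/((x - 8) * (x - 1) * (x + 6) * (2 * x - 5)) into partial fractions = 8/(187*(2*x - 5)) + 3/(1666*(x + 6)) - 1/(49*(x - 1)) - 3/(1078*(x - 8))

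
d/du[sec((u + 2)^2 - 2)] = 2*u*tan(u^2 + 4*u + 2)*sec(u^2 + 4*u + 2) + 4*tan(u^2 + 4*u + 2)*sec(u^2 + 4*u + 2)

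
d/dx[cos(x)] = -sin(x)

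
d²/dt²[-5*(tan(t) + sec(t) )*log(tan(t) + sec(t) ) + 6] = -5*(log(tan(t) + 1/cos(t))*sin(t)^2 + 2*log(tan(t) + 1/cos(t))*sin(t) + log(tan(t) + 1/cos(t)) + sin(t)^2 + 3*sin(t) + 2)/cos(t)^3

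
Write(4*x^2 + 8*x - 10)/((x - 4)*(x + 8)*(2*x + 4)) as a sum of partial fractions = 91/(72*(x + 8)) + 5/(36*(x + 2)) + 43/(72*(x - 4))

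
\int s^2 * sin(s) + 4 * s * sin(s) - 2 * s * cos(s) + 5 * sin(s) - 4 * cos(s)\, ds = (-(s + 2)^2 - 1)*cos(s) + C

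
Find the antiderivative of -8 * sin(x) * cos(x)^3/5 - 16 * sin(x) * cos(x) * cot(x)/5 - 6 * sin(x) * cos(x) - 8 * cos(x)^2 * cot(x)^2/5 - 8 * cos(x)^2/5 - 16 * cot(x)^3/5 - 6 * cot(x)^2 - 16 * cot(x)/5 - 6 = 2*(cos(x)^2 + 2*cot(x))^2/5 + 3*cos(x)^2 + 6*cot(x) + C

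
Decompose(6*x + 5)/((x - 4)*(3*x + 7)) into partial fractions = 27/(19*(3*x + 7)) + 29/(19*(x - 4))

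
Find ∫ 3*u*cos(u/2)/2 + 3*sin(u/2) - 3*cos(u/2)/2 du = (3*u - 3)*sin(u/2) + C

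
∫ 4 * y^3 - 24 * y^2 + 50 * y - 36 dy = y^4 - 8*y^3 + 25*y^2 - 36*y + C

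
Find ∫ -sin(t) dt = cos(t) + C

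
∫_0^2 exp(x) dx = -1 + exp(2)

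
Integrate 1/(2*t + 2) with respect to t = log(-t - 1)/2 + C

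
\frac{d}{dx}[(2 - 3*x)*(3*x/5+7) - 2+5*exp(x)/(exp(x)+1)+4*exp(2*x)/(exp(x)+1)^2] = (-18*x*exp(3*x) - 54*x*exp(2*x) - 54*x*exp(x) - 18*x - 99*exp(3*x) - 232*exp(2*x) - 272*exp(x) - 99)/(5*exp(3*x) + 15*exp(2*x) + 15*exp(x) + 5)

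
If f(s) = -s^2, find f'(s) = -2*s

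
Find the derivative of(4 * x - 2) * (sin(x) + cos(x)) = -4*x*sin(x) + 4*x*cos(x) + 6*sin(x) + 2*cos(x)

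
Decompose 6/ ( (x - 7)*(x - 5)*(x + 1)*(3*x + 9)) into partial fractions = -1/(80*(x + 3)) + 1/(48*(x + 1)) - 1/(48*(x - 5)) + 1/(80*(x - 7))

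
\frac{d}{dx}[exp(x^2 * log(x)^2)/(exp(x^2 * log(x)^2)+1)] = (2*x*exp(x^2*log(x)^2)*log(x)^2 + 2*x*exp(x^2*log(x)^2)*log(x))/(exp(2*x^2*log(x)^2) + 2*exp(x^2*log(x)^2) + 1)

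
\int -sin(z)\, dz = cos(z) + C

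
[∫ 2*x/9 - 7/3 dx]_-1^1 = -14/3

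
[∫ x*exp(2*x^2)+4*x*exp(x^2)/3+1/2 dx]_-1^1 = 1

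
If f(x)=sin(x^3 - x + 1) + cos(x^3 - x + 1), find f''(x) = -9*x^4*sin(x^3 - x + 1) - 9*x^4*cos(x^3 - x + 1) + 6*x^2*sin(x^3 - x + 1) + 6*x^2*cos(x^3 - x + 1) - 6*x*sin(x^3 - x + 1) + 6*x*cos(x^3 - x + 1) - sin(x^3 - x + 1) - cos(x^3 - x + 1)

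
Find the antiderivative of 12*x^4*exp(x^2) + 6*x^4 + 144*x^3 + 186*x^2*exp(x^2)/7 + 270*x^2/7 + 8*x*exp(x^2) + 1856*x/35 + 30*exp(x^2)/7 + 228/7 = 2*(21*x^3 + 15*x + 14)*(x^2 + 30*x + 5*exp(x^2) + 10)/35 + C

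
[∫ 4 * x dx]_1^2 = 6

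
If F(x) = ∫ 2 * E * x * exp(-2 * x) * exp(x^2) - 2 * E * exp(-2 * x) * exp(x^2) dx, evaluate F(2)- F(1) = -1 + E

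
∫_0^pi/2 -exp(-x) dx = -1 + exp(-pi/2)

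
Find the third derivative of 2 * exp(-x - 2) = -2*exp(-x - 2)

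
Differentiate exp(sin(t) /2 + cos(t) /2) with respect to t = sqrt(2)*exp(sin(t)/2)*exp(cos(t)/2)*cos(t + pi/4)/2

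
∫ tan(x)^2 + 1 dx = tan(x) + C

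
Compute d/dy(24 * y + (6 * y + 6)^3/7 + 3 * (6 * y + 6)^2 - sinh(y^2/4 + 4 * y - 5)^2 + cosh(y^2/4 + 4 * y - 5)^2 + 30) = 648*y^2/7 + 2808*y/7 + 2328/7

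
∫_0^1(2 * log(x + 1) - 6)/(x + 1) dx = -9 + (-3 + log(2))^2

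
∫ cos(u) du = sin(u) + C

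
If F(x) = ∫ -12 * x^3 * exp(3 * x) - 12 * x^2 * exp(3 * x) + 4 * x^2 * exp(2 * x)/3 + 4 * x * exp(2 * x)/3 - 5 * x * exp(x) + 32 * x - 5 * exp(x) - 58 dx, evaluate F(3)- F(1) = -108*exp(9) - 11*exp(3) - 2*exp(2)/3 + 12 + 5*E + 6*exp(6)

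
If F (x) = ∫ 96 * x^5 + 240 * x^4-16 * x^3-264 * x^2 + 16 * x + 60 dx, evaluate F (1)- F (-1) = 40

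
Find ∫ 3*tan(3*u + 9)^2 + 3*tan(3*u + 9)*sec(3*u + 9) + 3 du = tan(3*u + 9) + sec(3*u + 9) + C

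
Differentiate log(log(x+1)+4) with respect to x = 1/(x*log(x + 1) + 4*x + log(x + 1) + 4)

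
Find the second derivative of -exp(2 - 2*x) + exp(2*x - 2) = (4*exp(4*x - 4) - 4)*exp(2 - 2*x)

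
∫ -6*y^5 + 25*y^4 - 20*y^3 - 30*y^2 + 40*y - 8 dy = -y^6 + 5*y^5 - 5*y^4 - 10*y^3 + 20*y^2 - 8*y + C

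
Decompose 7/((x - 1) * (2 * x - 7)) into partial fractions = 14/(5*(2*x - 7)) - 7/(5*(x - 1))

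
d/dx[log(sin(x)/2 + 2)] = cos(x)/(sin(x) + 4)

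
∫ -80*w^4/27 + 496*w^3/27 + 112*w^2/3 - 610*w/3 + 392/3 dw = -16*w^5/27 + 124*w^4/27 + 112*w^3/9 - 305*w^2/3 + 392*w/3 + C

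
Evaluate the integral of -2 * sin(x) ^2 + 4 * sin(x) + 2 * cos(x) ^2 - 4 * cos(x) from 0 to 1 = -1 + (-2 + cos(1) + sin(1))^2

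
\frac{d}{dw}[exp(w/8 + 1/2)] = exp(w/8 + 1/2)/8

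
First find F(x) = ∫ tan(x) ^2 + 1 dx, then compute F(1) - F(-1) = 2*tan(1)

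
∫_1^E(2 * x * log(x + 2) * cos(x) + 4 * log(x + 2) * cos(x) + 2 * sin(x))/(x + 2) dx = -2*log(3)*sin(1) + 2*log(2 + E)*sin(E)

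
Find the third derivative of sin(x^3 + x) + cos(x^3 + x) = sqrt(2)*(-27*x^6*cos(x^3 + x + pi/4) - 27*x^4*cos(x^3 + x + pi/4) - 54*x^3*sin(x^3 + x + pi/4) - 9*x^2*cos(x^3 + x + pi/4) - 18*x*sin(x^3 + x + pi/4) + 5*cos(x^3 + x + pi/4))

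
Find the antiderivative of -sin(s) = cos(s) + C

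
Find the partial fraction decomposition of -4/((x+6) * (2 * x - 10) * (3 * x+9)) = -2/(99*(x + 6)) + 1/(36*(x + 3)) - 1/(132*(x - 5))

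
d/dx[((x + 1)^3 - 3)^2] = 6*x^5 + 30*x^4 + 60*x^3 + 42*x^2 - 6*x - 12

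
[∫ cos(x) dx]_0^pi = 0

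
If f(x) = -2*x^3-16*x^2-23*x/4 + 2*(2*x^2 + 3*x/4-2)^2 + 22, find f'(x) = 32*x^3 + 12*x^2 - 247*x/4 - 47/4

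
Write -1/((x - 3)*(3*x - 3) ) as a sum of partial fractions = 1/(6*(x - 1)) - 1/(6*(x - 3))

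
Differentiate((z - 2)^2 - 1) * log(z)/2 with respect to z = (2*z^2*log(z) + z^2 - 4*z*log(z) - 4*z + 3)/(2*z)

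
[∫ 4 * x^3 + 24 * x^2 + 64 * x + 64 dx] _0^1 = 105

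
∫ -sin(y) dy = cos(y) + C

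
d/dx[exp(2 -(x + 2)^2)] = (-2*x - 4)*exp(-x^2 - 4*x - 2)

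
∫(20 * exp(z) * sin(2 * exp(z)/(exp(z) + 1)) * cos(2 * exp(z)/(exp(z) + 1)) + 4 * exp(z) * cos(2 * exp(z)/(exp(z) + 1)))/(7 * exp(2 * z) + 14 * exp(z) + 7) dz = (5*sin(2*exp(z)/(exp(z) + 1)) + 2)*sin(2*exp(z)/(exp(z) + 1))/7 + C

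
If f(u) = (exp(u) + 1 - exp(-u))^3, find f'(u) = (3*exp(6*u) + 6*exp(5*u) - 6*exp(u) + 3)*exp(-3*u)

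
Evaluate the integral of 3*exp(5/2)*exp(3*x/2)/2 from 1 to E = -exp(4) + exp(5/2 + 3*E/2)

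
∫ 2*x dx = x^2 + C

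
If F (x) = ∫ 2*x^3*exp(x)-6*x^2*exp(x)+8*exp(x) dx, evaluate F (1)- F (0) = 16 - 2*E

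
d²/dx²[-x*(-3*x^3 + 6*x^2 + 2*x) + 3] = 36*x^2 - 36*x - 4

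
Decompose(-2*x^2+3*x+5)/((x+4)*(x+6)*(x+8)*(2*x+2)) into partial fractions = 21/(16*(x + 8)) - 17/(8*(x + 6)) + 13/(16*(x + 4))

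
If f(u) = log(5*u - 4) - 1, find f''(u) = -25/(25*u^2 - 40*u + 16)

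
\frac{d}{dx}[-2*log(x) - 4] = -2/x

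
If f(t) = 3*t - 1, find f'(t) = 3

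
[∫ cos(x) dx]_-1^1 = 2*sin(1)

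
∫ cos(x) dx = sin(x) + C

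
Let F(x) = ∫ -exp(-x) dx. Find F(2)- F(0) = -1 + exp(-2)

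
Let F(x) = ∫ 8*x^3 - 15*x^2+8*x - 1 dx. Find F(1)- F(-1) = -12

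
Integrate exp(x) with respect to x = exp(x) + C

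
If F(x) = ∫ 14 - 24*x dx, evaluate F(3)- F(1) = -68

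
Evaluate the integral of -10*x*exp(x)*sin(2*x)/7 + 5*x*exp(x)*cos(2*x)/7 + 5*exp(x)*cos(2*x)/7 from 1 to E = -5*E*cos(2)/7 + 5*exp(1 + E)*cos(2*E)/7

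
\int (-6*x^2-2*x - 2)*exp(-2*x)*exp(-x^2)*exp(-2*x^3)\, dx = exp(-x*(2*x^2 + x + 2)) + C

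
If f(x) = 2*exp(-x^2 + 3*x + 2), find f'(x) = -4*x*exp(-x^2 + 3*x + 2) + 6*exp(-x^2 + 3*x + 2)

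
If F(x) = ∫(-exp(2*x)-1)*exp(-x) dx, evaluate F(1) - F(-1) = -2*E + 2*exp(-1)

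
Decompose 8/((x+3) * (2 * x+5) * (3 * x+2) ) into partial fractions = 72/(77*(3*x + 2)) - 32/(11*(2*x + 5)) + 8/(7*(x + 3))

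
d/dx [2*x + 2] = 2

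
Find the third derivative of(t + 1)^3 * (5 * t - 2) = 120*t + 78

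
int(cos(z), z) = sin(z) + C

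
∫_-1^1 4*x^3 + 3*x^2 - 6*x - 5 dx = -8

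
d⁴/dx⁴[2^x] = 2^x*log(2)^4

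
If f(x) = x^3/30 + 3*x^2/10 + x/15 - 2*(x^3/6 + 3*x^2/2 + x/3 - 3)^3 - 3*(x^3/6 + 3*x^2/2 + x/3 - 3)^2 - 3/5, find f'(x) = -x^8/12 - 2*x^7 - 581*x^6/36 - 44*x^5 + 130*x^4/9 + 413*x^3/3 + 2419*x^2/90 - 1561*x/15 - 179/15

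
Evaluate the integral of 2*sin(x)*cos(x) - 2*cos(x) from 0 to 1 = -1 + (1 - sin(1))^2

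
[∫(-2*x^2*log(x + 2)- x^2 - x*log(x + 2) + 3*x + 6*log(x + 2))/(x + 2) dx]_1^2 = -2*log(3) + 4*log(2)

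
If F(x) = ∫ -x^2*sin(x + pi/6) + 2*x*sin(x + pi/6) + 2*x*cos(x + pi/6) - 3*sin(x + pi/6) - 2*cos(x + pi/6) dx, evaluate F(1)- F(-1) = -4*sin(1) - 2*sqrt(3)*cos(1)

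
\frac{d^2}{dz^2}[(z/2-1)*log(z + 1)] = (z + 4)/(2*z^2 + 4*z + 2)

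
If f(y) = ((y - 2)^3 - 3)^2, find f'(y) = 6*y^5 - 60*y^4 + 240*y^3 - 498*y^2 + 552*y - 264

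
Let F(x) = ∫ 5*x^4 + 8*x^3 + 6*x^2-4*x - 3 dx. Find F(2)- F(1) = 66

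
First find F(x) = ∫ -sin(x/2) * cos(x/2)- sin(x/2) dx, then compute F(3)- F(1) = -(cos(1/2) + 1)^2 + (cos(3/2) + 1)^2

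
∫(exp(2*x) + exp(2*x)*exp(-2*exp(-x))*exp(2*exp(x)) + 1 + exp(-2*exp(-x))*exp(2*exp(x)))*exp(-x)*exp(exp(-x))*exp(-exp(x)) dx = 2*sinh(2*sinh(x)) + C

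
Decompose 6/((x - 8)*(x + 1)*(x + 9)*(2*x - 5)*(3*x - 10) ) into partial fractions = -243/(16835*(3*x - 10)) + 96/(8855*(2*x - 5)) + 3/(57868*(x + 9)) - 1/(1092*(x + 1)) + 1/(3927*(x - 8))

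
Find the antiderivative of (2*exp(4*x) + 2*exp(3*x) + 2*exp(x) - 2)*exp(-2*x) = (exp(2*x) + exp(x) - 1)^2*exp(-2*x) + C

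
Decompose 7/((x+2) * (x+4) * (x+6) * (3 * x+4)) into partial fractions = 27/(32*(3*x + 4)) - 1/(16*(x + 6)) + 7/(32*(x + 4)) - 7/(16*(x + 2))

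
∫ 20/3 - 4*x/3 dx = -2*x^2/3 + 20*x/3 + C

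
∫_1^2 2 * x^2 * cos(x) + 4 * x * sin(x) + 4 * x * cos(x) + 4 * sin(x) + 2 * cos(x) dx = -8*sin(1) + 18*sin(2)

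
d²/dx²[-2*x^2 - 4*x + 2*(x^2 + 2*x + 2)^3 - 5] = 60*x^4 + 240*x^3 + 432*x^2 + 384*x + 140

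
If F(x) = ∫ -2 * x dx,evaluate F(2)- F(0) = -4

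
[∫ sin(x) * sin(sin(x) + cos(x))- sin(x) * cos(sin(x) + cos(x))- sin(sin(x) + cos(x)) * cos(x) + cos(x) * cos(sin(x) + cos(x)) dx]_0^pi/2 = 0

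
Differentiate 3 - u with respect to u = -1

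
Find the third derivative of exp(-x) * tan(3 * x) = (162*tan(3*x)^4 - 54*tan(3*x)^3 + 225*tan(3*x)^2 - 55*tan(3*x) + 63)*exp(-x)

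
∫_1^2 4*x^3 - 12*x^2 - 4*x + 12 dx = -7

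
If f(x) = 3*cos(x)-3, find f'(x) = -3*sin(x)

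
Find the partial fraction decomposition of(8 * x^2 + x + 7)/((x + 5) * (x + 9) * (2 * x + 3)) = 94/(105*(2*x + 3)) + 323/(30*(x + 9)) - 101/(14*(x + 5))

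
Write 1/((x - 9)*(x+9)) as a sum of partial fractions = -1/(18*(x + 9)) + 1/(18*(x - 9))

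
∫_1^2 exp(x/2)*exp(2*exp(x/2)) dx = -exp(2*exp(1/2)) + exp(2*E)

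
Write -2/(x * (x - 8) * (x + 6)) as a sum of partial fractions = -1/(42*(x + 6)) - 1/(56*(x - 8)) + 1/(24*x)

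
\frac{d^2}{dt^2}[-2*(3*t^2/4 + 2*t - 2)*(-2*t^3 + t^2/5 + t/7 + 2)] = 60*t^3 + 462*t^2/5 - 1893*t/35 - 194/35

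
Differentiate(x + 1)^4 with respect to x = 4*x^3 + 12*x^2 + 12*x + 4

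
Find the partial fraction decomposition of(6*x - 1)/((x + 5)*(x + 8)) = 49/(3*(x + 8)) - 31/(3*(x + 5))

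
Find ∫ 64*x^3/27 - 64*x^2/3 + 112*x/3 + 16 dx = 16*x^4/27 - 64*x^3/9 + 56*x^2/3 + 16*x + C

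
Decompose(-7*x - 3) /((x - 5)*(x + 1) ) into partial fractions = -2/(3*(x + 1)) - 19/(3*(x - 5))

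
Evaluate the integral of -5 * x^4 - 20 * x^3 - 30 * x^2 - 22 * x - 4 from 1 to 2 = -213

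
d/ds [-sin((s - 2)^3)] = -3*(s - 2)^2*cos(s^3 - 6*s^2 + 12*s - 8)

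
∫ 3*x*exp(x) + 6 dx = 3*(x - 1)*(exp(x) + 2) + C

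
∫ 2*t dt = t^2 + C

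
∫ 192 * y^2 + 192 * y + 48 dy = 64*y^3 + 96*y^2 + 48*y + C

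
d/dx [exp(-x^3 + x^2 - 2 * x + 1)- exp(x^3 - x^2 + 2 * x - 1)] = (-3*x^2*exp(2*x^3 - 2*x^2 + 4*x - 2) - 3*x^2 + 2*x*exp(2*x^3 - 2*x^2 + 4*x - 2) + 2*x - 2*exp(2*x^3 - 2*x^2 + 4*x - 2) - 2)*exp(-x^3 + x^2 - 2*x + 1)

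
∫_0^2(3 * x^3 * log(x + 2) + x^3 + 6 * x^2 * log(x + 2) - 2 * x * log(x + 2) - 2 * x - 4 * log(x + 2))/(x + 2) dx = 8*log(2)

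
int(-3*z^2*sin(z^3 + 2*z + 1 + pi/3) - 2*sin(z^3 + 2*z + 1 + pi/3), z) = cos(z^3 + 2*z + 1 + pi/3) + C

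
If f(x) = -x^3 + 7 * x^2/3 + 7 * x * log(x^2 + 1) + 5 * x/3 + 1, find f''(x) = (-18*x^5 + 14*x^4 + 6*x^3 + 28*x^2 + 108*x + 14)/(3*x^4 + 6*x^2 + 3)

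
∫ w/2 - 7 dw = w^2/4 - 7*w + C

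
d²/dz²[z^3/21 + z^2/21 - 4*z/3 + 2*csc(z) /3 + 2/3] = 2*z/7 + 2/21 - 2/(3*sin(z)) + 4/(3*sin(z)^3)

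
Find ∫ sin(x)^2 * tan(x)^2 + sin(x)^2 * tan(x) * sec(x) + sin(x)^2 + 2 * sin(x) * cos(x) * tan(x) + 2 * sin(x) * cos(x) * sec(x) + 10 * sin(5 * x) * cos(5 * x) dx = (tan(x) + sec(x))*sin(x)^2 + sin(5*x)^2 + C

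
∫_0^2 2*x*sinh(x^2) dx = -1 + cosh(4)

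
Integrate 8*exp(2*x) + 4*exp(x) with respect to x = (2*exp(x) + 1)^2 + C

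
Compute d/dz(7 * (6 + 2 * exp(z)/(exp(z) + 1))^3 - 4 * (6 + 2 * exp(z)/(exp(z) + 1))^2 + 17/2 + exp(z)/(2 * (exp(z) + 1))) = (5121*exp(3*z) + 7618*exp(2*z) + 2833*exp(z))/(2*exp(4*z) + 8*exp(3*z) + 12*exp(2*z) + 8*exp(z) + 2)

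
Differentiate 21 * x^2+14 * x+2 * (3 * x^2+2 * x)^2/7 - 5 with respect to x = 72*x^3/7 + 72*x^2/7 + 310*x/7 + 14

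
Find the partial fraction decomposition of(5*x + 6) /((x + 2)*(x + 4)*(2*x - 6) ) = -1/(2*(x + 4)) + 1/(5*(x + 2)) + 3/(10*(x - 3))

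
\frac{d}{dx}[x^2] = 2*x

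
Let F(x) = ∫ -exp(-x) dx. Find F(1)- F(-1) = -E + exp(-1)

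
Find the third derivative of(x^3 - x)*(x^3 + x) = 120*x^3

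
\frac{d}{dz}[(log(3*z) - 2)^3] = (3*log(z)^2 - 12*log(z) + 6*log(3)*log(z) - 12*log(3) + 3*log(3)^2 + 12)/z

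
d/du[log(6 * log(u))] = 1/(u*log(u))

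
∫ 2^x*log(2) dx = 2^x + C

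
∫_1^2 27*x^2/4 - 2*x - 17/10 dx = 221/20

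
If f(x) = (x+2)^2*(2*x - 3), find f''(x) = 12*x + 10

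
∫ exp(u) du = exp(u) + C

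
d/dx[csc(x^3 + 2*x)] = -2*(3*x^2 + 2)*cos(x*(x^2 + 2))/(1 - cos(2*x*(x^2 + 2)))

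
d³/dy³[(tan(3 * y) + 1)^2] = 648*tan(3*y)^5 + 324*tan(3*y)^4 + 1080*tan(3*y)^3 + 432*tan(3*y)^2 + 432*tan(3*y) + 108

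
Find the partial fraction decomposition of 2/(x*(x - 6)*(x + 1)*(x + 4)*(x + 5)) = 1/(110*(x + 5)) - 1/(60*(x + 4)) + 1/(42*(x + 1)) + 1/(2310*(x - 6)) - 1/(60*x)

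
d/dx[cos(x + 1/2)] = -sin(x + 1/2)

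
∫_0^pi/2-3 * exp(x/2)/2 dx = 3 - 3*exp(pi/4)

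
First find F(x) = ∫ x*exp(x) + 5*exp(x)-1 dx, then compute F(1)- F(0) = -5 + 5*E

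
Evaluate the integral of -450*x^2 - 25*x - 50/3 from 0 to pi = -150*pi^3 - 25*pi^2/2 - 50*pi/3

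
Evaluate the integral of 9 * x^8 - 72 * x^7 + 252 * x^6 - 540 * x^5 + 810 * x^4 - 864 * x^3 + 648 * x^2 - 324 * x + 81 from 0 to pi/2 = (-2 + (-1 + pi/2)^3)^3 + 27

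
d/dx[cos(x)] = -sin(x)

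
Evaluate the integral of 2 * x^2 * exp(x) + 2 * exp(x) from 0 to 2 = -6 + 6*exp(2)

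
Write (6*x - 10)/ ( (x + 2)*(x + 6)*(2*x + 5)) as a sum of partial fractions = 100/(7*(2*x + 5)) - 23/(14*(x + 6)) - 11/(2*(x + 2))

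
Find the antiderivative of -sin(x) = cos(x) + C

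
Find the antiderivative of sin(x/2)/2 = -cos(x/2) + C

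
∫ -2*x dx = -x^2 + C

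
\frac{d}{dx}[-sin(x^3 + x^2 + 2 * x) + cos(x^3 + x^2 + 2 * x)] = -3*x^2*sin(x*(x^2 + x + 2)) - 3*x^2*cos(x*(x^2 + x + 2)) - 2*x*sin(x*(x^2 + x + 2)) - 2*x*cos(x*(x^2 + x + 2)) - 2*sin(x*(x^2 + x + 2)) - 2*cos(x*(x^2 + x + 2))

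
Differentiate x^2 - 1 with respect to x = 2*x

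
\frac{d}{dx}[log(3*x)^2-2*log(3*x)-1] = (2*log(x) - 2 + 2*log(3))/x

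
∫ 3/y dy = 3*log(2*y) + C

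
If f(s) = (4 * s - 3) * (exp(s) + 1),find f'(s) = 4*s*exp(s) + exp(s) + 4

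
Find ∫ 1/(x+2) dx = log(x + 2) + C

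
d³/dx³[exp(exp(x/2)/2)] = exp(x/2 + exp(x/2)/2)/16 + 3*exp(x + exp(x/2)/2)/32 + exp(3*x/2 + exp(x/2)/2)/64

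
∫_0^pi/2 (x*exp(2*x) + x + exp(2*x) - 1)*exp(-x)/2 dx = pi*(-exp(-pi/2) + exp(pi/2))/4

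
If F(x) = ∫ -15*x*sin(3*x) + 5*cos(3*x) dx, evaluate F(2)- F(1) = -5*cos(3) + 10*cos(6)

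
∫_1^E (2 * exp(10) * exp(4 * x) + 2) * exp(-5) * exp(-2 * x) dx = -exp(7) - exp(-2*E - 5) + exp(-7) + exp(5 + 2*E)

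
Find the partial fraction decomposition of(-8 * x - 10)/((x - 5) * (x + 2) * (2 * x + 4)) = 25/(49*(x + 2)) - 3/(7*(x + 2)^2) - 25/(49*(x - 5))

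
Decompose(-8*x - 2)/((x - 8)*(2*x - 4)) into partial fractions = 3/(2*(x - 2)) - 11/(2*(x - 8))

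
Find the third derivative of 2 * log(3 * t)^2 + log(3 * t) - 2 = (8*log(t) - 10 + 8*log(3))/t^3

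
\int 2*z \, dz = z^2 + C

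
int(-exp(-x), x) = exp(-x) + C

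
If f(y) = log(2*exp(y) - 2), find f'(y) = exp(y)/(exp(y) - 1)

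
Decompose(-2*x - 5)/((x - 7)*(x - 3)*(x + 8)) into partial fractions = 1/(15*(x + 8)) + 1/(4*(x - 3)) - 19/(60*(x - 7))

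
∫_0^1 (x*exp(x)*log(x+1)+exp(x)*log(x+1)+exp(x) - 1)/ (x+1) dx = (-1 + E)*log(2)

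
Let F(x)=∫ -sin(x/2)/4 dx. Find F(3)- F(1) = -cos(1/2)/2 + cos(3/2)/2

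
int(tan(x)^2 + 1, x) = tan(x) + C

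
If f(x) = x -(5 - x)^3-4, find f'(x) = 3*x^2 - 30*x + 76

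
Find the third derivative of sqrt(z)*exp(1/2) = 3*exp(1/2)/(8*z^(5/2))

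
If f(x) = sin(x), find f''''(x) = sin(x)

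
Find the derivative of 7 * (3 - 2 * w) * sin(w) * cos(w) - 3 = -14*w*cos(2*w) - 7*sin(2*w) + 21*cos(2*w)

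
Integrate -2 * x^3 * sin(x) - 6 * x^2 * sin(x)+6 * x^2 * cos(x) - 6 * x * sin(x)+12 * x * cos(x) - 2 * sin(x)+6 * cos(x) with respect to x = 2*(x + 1)^3*cos(x) + C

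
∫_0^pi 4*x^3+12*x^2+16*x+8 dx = -4 + (1 + (1 + pi)^2)^2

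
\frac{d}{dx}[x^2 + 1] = 2*x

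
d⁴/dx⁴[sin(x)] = sin(x)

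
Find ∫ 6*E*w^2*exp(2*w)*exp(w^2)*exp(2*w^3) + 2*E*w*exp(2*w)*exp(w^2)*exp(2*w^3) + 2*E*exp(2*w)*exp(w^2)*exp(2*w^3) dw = exp(2*w^3 + w^2 + 2*w + 1) + C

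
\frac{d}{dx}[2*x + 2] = 2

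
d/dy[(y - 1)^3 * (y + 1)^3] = 6*y^5 - 12*y^3 + 6*y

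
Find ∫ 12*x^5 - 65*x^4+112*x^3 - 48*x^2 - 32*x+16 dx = 2*x^6 - 13*x^5 + 28*x^4 - 16*x^3 - 16*x^2 + 16*x + C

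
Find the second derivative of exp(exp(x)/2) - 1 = exp(x + exp(x)/2)/2 + exp(2*x + exp(x)/2)/4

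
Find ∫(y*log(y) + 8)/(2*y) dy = (y + 8)*(log(y) - 1)/2 + C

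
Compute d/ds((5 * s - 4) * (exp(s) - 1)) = 5*s*exp(s) + exp(s) - 5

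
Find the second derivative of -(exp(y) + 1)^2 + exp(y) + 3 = -4*exp(2*y) - exp(y)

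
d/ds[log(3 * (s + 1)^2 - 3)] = (2*s + 2)/(s^2 + 2*s)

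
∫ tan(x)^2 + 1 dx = tan(x) + C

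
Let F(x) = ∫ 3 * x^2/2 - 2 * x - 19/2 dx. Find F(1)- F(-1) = -18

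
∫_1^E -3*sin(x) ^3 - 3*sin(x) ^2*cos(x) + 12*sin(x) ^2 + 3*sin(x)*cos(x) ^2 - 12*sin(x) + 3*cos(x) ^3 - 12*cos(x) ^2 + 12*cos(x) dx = (-2 + cos(E) + sin(E))^3 - (-2 + cos(1) + sin(1))^3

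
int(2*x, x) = x^2 + C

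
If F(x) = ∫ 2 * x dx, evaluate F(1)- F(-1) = 0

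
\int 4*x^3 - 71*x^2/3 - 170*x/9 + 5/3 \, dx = x^4 - 71*x^3/9 - 85*x^2/9 + 5*x/3 + C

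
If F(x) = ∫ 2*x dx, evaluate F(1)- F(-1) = 0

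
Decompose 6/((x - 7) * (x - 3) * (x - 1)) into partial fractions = 1/(2*(x - 1)) - 3/(4*(x - 3)) + 1/(4*(x - 7))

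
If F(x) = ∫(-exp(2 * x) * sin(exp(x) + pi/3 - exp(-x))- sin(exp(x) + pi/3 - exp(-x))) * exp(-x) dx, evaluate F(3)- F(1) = cos(-exp(-3) + pi/3 + exp(3)) - cos(-exp(-1) + pi/3 + E)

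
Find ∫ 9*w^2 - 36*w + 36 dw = 3*w^3 - 18*w^2 + 36*w + C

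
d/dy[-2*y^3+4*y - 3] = 4 - 6*y^2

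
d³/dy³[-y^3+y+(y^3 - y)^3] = 504*y^6 - 630*y^4 + 180*y^2 - 12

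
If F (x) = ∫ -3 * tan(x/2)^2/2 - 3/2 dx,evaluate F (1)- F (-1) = -6*tan(1/2)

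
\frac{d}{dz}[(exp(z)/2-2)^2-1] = exp(2*z)/2 - 2*exp(z)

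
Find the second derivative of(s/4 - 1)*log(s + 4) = (s + 12)/(4*s^2 + 32*s + 64)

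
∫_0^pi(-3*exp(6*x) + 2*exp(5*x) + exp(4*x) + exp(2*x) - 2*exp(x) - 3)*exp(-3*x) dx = -(-exp(-pi) + exp(pi))^3 - 2*exp(pi) + 2*exp(-pi) + (-exp(-pi) + exp(pi))^2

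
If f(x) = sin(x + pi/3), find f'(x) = cos(x + pi/3)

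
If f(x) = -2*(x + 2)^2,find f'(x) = -4*x - 8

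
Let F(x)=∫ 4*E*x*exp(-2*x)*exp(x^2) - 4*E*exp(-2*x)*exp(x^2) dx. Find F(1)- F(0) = 2 - 2*E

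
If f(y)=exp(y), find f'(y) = exp(y)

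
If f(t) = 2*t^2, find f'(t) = 4*t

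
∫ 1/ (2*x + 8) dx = log(x + 4)/2 + C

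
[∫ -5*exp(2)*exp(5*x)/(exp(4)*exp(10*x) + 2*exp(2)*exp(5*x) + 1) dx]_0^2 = -exp(-2)/(exp(-2) + 1) + exp(-12)/(exp(-12) + 1)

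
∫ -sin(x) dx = cos(x) + C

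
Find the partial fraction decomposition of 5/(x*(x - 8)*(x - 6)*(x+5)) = -1/(143*(x + 5)) - 5/(132*(x - 6)) + 5/(208*(x - 8)) + 1/(48*x)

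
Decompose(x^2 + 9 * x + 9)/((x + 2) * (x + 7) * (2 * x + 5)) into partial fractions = 29/(9*(2*x + 5)) - 1/(9*(x + 7)) - 1/(x + 2)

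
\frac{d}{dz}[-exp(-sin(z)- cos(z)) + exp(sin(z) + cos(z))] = sqrt(2)*(exp(2*sin(z))*exp(2*cos(z)) + 1)*exp(-sqrt(2)*sin(z + pi/4))*cos(z + pi/4)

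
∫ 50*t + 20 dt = 25*t^2 + 20*t + C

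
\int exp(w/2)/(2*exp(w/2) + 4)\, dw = log(exp(w/2) + 2) + C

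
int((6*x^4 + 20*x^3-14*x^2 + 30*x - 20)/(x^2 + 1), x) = 2*x^3 + 10*x^2 - 20*x + 5*log(x^2 + 1) + C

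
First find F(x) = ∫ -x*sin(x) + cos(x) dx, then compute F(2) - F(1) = 2*cos(2) - cos(1)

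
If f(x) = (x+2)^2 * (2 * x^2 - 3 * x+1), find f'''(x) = 48*x + 30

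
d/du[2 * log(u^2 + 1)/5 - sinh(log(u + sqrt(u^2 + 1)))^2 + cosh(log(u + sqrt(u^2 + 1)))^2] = 4*u/(5*u^2 + 5)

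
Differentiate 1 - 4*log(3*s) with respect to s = -4/s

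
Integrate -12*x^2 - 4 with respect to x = -4*x^3 - 4*x + C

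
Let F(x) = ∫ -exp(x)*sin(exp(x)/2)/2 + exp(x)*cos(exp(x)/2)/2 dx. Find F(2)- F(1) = sqrt(2)*(sin((pi + 2*exp(2))/4) - sin((pi + 2*E)/4))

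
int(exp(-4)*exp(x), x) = exp(x - 4) + C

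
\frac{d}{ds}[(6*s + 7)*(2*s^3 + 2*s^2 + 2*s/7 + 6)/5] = 48*s^3/5 + 78*s^2/5 + 44*s/7 + 38/5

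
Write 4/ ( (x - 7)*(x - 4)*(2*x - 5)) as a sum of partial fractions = 16/(27*(2*x - 5)) - 4/(9*(x - 4)) + 4/(27*(x - 7))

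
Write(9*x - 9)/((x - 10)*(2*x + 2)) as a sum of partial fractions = 9/(11*(x + 1)) + 81/(22*(x - 10))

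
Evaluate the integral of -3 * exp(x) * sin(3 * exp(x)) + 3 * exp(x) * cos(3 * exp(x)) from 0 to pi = sqrt(2)*(-sin(pi/4 + 3) + sin(pi/4 + 3*exp(pi)))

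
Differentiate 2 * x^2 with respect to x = 4*x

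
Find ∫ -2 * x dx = -x^2 + C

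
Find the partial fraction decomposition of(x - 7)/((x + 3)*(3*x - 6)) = 2/(3*(x + 3)) - 1/(3*(x - 2))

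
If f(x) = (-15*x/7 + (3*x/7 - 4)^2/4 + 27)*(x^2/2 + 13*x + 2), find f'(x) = 9*x^3/98 - 531*x^2/196 - 2294*x/49 + 397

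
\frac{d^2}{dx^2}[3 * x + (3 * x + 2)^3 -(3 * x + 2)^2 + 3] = 162*x + 90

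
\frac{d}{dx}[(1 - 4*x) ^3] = -192*x^2 + 96*x - 12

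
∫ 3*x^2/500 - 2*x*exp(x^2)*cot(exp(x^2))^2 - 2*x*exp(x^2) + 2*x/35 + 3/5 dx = x^3/500 + x^2/35 + 3*x/5 + cot(exp(x^2)) + C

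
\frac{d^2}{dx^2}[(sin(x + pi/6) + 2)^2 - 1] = -sqrt(3)*sin(2*x) - 4*sin(x + pi/6) + cos(2*x)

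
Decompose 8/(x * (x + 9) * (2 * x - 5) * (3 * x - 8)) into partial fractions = 27/(35*(3*x - 8)) - 64/(115*(2*x - 5)) - 8/(7245*(x + 9)) + 1/(45*x)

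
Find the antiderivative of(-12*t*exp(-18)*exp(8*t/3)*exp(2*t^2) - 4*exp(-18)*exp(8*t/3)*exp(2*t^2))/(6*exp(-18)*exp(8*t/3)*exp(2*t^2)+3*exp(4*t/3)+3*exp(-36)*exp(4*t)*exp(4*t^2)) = exp(18)/(exp(2*t*(3*t + 2)/3) + exp(18)) + C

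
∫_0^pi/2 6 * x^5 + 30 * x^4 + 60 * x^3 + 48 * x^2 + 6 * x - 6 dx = -1 + (-2 + (1 + pi/2)^3)^2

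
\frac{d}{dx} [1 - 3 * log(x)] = -3/x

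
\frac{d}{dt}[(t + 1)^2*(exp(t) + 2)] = t^2*exp(t) + 4*t*exp(t) + 4*t + 3*exp(t) + 4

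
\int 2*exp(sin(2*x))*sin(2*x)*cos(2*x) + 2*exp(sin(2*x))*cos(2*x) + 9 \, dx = 9*x + exp(sin(2*x))*sin(2*x) + C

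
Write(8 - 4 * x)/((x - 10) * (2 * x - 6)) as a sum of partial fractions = 2/(7*(x - 3)) - 16/(7*(x - 10))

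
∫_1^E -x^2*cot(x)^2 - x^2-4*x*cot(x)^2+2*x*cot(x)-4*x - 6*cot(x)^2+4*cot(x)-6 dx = (2 + (2 + E)^2)*cot(E) - 11*cot(1)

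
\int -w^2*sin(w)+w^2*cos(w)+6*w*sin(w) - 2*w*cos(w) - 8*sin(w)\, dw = sqrt(2)*(w - 2)^2*sin(w + pi/4) + C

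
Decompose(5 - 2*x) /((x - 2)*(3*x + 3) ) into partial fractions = -7/(9*(x + 1)) + 1/(9*(x - 2))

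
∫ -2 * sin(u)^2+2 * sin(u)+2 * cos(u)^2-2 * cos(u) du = (sqrt(2)*sin(u + pi/4) - 1)^2 + C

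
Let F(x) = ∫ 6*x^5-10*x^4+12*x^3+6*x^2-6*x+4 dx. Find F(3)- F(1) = 520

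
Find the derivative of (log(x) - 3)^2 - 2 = (2*log(x) - 6)/x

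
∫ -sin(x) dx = cos(x) + C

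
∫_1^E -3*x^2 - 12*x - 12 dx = (-E - 2)^3 + 27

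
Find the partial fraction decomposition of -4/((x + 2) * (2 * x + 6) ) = 2/(x + 3) - 2/(x + 2)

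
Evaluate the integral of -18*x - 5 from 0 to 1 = -14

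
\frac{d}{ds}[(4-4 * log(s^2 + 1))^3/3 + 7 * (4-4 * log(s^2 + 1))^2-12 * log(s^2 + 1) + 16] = (-128*s*log(s^2 + 1)^2 + 704*s*log(s^2 + 1) - 600*s)/(s^2 + 1)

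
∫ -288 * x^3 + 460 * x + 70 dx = -72*x^4 + 230*x^2 + 70*x + C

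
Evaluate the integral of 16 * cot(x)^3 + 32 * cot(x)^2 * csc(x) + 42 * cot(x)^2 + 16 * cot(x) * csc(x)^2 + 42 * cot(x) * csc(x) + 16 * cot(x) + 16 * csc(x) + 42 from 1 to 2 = 2*(4*sin(3)/(sin(1)*sin(2)) + 4/sin(2) + 4/sin(1) + 21)/sin(1)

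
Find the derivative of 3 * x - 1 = 3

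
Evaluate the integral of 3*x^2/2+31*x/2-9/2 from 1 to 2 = 89/4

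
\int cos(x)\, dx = sin(x) + C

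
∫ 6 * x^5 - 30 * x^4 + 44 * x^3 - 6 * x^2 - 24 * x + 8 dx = x^6 - 6*x^5 + 11*x^4 - 2*x^3 - 12*x^2 + 8*x + C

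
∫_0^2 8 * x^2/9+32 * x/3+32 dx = 2368/27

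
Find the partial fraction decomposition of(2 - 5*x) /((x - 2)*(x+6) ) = -4/(x + 6) - 1/(x - 2)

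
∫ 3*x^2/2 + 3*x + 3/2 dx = x^3/2 + 3*x^2/2 + 3*x/2 + C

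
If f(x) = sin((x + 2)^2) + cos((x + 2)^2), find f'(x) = -2*x*sin(x^2 + 4*x + 4) + 2*x*cos(x^2 + 4*x + 4) - 4*sin(x^2 + 4*x + 4) + 4*cos(x^2 + 4*x + 4)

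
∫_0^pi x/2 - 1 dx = -1 + (-2 + pi)^2/4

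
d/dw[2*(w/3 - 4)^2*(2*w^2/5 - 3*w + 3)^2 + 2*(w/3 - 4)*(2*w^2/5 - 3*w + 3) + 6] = 16*w^5/75 - 104*w^4/15 + 6136*w^3/75 - 424*w^2 + 4576*w/5 - 598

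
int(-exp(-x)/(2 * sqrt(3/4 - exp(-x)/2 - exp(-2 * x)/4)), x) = acsc(2*exp(x)/(exp(x) + 1)) + C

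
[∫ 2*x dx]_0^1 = 1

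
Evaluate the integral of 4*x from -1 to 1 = 0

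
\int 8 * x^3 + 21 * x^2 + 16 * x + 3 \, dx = 2*x^4 + 7*x^3 + 8*x^2 + 3*x + C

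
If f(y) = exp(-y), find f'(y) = -exp(-y)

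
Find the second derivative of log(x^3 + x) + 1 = (-3*x^4 - 1)/(x^6 + 2*x^4 + x^2)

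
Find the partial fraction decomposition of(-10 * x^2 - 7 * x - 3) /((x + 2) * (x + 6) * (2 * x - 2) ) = -321/(56*(x + 6)) + 29/(24*(x + 2)) - 10/(21*(x - 1))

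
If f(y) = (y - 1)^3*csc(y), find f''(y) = (-y^3 + 2*y^3/sin(y)^2 + 3*y^2 - 6*y^2*cos(y)/sin(y) - 6*y^2/sin(y)^2 + 3*y + 12*y*cos(y)/sin(y) + 6*y/sin(y)^2 - 5 - 6*cos(y)/sin(y) - 2/sin(y)^2)/sin(y)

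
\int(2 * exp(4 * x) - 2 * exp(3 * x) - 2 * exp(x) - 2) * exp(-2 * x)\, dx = (-(1 - exp(x))*exp(x) - 1)^2*exp(-2*x) + C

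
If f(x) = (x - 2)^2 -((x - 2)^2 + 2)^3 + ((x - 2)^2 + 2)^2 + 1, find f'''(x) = -120*x^3 + 720*x^2 - 1560*x + 1200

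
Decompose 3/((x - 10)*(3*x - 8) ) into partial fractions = -9/(22*(3*x - 8)) + 3/(22*(x - 10))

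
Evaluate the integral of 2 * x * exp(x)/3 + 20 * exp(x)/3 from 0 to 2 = -6 + 22*exp(2)/3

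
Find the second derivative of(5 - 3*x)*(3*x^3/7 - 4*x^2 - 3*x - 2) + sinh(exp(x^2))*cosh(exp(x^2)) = 8*x^2*exp(2*x^2)*sinh(2*exp(x^2)) + 4*x^2*exp(x^2)*cosh(2*exp(x^2)) - 108*x^2/7 + 594*x/7 + 2*exp(x^2)*cosh(2*exp(x^2)) - 22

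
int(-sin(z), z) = cos(z) + C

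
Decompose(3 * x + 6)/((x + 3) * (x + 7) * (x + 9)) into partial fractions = -7/(4*(x + 9)) + 15/(8*(x + 7)) - 1/(8*(x + 3))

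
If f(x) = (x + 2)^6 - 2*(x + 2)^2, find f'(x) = 6*x^5 + 60*x^4 + 240*x^3 + 480*x^2 + 476*x + 184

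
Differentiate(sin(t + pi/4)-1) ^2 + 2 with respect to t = cos(2*t) - 2*cos(t + pi/4)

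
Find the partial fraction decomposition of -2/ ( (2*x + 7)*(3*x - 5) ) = -6/(31*(3*x - 5)) + 4/(31*(2*x + 7))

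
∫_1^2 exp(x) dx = -E + exp(2)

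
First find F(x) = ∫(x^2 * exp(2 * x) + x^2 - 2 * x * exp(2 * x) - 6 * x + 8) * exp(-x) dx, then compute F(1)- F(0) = E - exp(-1)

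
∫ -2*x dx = -x^2 + C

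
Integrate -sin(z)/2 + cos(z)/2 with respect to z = sqrt(2)*sin(z + pi/4)/2 + C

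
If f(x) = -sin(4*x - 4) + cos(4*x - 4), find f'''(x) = 64*sin(4*x - 4) + 64*cos(4*x - 4)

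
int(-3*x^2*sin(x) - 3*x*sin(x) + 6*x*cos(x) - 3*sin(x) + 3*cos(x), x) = 3*(x^2 + x + 1)*cos(x) + C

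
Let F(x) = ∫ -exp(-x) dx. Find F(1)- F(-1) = -E + exp(-1)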